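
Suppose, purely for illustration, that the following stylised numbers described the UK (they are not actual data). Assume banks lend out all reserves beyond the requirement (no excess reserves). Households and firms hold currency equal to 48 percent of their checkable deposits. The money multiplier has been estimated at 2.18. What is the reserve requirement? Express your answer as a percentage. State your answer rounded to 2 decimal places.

19.89%

Using m = 2.18. Since m = (1 + c)/(c + rr + e), the denominator satisfies c + rr + e = (1 + c)/m = (1 + 0.48) / 2.18 ≈ 0.678899.
With c = 0.48 and e = 0, the reserve requirement is 0.678899 − 0.48 − 0 = 0.198899.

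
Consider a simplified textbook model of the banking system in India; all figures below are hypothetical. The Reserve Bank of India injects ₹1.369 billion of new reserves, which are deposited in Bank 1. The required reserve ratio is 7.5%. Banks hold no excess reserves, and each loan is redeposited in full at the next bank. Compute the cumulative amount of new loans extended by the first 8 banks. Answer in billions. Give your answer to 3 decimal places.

₹7.835 billion

Bank i lends (1 − rr)^i of the original deposit: Bank 1 lends 1.369·0.9250 ≈ 1.2663, Bank 2 lends 1.369·0.9250² ≈ 1.1714, and so on.
Summing a geometric series: total = 1.369·[0.9250·(1 − 0.9250^8) / (1 − 0.9250)] ≈ 7.8350 billion.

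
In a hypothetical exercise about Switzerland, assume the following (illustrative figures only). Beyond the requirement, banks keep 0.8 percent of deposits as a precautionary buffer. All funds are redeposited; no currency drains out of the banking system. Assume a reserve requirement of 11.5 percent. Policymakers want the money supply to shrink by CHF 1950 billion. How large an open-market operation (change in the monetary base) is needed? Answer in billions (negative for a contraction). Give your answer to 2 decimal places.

The money multiplier is m = 1 / (rr + e) = 1 / (0.115 + 0.008) = 8.1300813.
ΔMB = ΔM / m = (−1950) / 8.1300813 ≈ -239.85 billion.

-239.85 billion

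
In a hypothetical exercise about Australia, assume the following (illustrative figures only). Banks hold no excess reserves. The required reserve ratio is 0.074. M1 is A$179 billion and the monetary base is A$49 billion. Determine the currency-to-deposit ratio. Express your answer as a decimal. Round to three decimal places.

0.275

Using m = M/MB = 179/49 ≈ 3.653061. From m = (1 + c)/(c + rr + e), rearranging gives 1 + c = m·(c + rr + e), so c·(1 − m) = m·(rr + e) − 1.
Hence c = [m·(rr + e) − 1]/(1 − m) = [3.653061 × (0.074 + 0) − 1] / (1 − 3.653061) ≈ 0.275031.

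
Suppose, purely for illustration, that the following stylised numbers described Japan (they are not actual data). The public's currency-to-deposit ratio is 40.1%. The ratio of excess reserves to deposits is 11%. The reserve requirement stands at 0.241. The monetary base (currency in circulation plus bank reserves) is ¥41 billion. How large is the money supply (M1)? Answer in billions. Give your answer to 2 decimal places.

The money multiplier is m = (1 + c) / (rr + e + c) = (1 + 0.401) / (0.241 + 0.11 + 0.401) ≈ 1.86303.
So M = m × MB = 1.86303 × 41 ≈ 76.3842 billion.

¥76.38 billion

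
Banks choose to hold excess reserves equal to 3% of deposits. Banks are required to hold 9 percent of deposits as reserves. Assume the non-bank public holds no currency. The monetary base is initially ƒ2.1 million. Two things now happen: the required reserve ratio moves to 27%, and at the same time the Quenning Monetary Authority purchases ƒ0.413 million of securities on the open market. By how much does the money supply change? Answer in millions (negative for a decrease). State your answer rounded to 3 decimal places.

Before: m₁ = 1 / (0.09 + 0.03) ≈ 8.33333, MB₁ = 2.1, so M₁ = 8.33333 × 2.1 ≈ 17.5 million.
After: m₂ = 1 / (0.27 + 0.03) ≈ 3.33333, MB₂ = 2.1 + 0.413 = 2.513, so M₂ = 3.33333 × 2.513 ≈ 8.3767 million.
ΔM = M₂ − M₁ = 8.3767 − 17.5 = -9.1233 million.

-9.123 million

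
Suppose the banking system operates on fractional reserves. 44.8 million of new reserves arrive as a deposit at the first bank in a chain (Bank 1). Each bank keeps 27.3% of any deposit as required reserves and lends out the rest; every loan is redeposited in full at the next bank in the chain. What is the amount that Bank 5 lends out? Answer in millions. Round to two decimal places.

9.10 million

Each bank lends a fraction (1 − rr) = 0.7270 of the deposit it receives, so Bank 5 receives 44.8·0.7270^4 and lends 44.8·0.7270^5 ≈ 9.0981 million.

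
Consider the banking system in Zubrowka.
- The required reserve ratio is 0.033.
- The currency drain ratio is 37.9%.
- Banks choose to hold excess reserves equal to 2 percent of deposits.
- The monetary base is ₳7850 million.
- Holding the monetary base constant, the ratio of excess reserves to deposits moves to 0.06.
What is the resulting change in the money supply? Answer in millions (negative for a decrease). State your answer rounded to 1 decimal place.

-2123.6 million

Initially m₁ = (1 + 0.379) / (0.033 + 0.02 + 0.379) ≈ 3.192130, so M₁ = 3.192130 × 7850 = 25058.2205 million.
After the change m₂ = (1 + 0.379) / (0.033 + 0.06 + 0.379) ≈ 2.921610, so M₂ = 2.921610 × 7850 = 22934.6385 million.
ΔM = M₂ − M₁ = 22934.6385 − 25058.2205 = -2123.582 million.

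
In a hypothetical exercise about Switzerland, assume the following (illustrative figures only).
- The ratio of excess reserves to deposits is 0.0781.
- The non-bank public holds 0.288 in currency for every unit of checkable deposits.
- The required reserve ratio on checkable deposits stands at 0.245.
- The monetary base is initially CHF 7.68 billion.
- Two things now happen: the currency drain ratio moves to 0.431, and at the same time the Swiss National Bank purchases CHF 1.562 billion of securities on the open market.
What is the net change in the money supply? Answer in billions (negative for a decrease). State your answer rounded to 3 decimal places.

Before: m₁ = (1 + 0.288) / (0.245 + 0.0781 + 0.288) ≈ 2.10767, MB₁ = 7.68, so M₁ = 2.10767 × 7.68 ≈ 16.1869 billion.
After: m₂ = (1 + 0.431) / (0.245 + 0.0781 + 0.431) ≈ 1.89763, MB₂ = 7.68 + 1.562 = 9.242, so M₂ = 1.89763 × 9.242 ≈ 17.5379 billion.
ΔM = M₂ − M₁ = 17.5379 − 16.1869 = 1.351 billion.

CHF 1.351 billion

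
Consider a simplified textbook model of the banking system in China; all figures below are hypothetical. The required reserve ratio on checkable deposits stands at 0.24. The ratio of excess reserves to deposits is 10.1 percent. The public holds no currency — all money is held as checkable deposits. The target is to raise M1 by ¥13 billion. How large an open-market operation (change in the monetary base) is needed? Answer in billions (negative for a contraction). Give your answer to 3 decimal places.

¥4.433 billion

The money multiplier is m = 1 / (rr + e) = 1 / (0.24 + 0.101) ≈ 2.932551.
ΔMB = ΔM / m = (+13) / 2.932551 ≈ 4.433 billion.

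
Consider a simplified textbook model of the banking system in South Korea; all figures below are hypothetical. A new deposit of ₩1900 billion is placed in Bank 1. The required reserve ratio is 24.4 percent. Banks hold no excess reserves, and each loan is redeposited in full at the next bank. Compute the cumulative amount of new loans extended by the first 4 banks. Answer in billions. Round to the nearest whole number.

Bank i lends (1 − rr)^i of the original deposit: Bank 1 lends 1900·0.7560 = 1436.4000, Bank 2 lends 1900·0.7560² = 1085.9184, and so on.
Summing a geometric series: total = 1900·[0.7560·(1 − 0.7560^4) / (1 − 0.7560)] ≈ 3963.9142 billion.

₩3964 billion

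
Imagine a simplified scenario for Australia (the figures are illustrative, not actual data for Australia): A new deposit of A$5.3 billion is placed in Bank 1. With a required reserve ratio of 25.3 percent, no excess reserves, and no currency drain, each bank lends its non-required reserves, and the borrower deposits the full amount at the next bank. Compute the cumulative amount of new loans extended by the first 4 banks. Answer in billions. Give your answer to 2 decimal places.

Bank i lends (1 − rr)^i of the original deposit: Bank 1 lends 5.3·0.7470 = 3.9591, Bank 2 lends 5.3·0.7470² ≈ 2.9574, and so on.
Summing a geometric series: total = 5.3·[0.7470·(1 − 0.7470^4) / (1 − 0.7470)] ≈ 10.7760 billion.

A$10.78 billion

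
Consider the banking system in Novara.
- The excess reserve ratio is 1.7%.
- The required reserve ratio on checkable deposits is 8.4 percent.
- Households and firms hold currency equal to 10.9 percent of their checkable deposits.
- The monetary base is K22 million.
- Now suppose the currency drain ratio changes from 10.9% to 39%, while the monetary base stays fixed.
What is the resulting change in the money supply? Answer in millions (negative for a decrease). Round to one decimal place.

-53.9 million

Initially m₁ = (1 + 0.109) / (0.084 + 0.017 + 0.109) ≈ 5.2810, so M₁ = 5.2810 × 22 = 116.182 million.
After the change m₂ = (1 + 0.39) / (0.084 + 0.017 + 0.39) ≈ 2.8310, so M₂ = 2.8310 × 22 = 62.282 million.
ΔM = M₂ − M₁ = 62.282 − 116.182 = -53.9 million.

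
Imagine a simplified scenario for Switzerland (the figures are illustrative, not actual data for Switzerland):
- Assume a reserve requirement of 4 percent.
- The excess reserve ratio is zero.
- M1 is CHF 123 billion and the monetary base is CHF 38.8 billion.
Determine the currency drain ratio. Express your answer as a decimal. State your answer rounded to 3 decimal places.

0.402

Using m = M/MB = 123/38.8 ≈ 3.170103. From m = (1 + c)/(c + rr + e), rearranging gives 1 + c = m·(c + rr + e), so c·(1 − m) = m·(rr + e) − 1.
Hence c = [m·(rr + e) − 1]/(1 − m) = [3.170103 × (0.04 + 0) − 1] / (1 − 3.170103) ≈ 0.402375.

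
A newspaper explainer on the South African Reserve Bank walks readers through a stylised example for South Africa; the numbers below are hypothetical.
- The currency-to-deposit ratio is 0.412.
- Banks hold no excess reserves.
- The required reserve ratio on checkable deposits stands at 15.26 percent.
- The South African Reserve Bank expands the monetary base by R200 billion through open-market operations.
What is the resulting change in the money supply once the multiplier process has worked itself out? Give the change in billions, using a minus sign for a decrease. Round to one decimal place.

The money multiplier is m = (1 + c) / (rr + c) = (1 + 0.412) / (0.1526 + 0.412) ≈ 2.50089.
The purchase adds 200 billion of base, so ΔM = m × ΔMB = 2.50089 × (+200) = 500.178 billion.

R500.2 billion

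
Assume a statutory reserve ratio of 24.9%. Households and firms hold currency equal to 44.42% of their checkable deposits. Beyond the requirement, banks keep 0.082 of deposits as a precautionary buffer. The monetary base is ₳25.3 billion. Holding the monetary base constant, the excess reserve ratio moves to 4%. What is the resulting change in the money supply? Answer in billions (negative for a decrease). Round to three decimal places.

Initially m₁ = (1 + 0.4442) / (0.249 + 0.082 + 0.4442) ≈ 1.863003, so M₁ = 1.863003 × 25.3 ≈ 47.134 billion.
After the change m₂ = (1 + 0.4442) / (0.249 + 0.04 + 0.4442) ≈ 1.969722, so M₂ = 1.969722 × 25.3 ≈ 49.834 billion.
ΔM = M₂ − M₁ = 49.834 − 47.134 = 2.7 billion.

₳2.700 billion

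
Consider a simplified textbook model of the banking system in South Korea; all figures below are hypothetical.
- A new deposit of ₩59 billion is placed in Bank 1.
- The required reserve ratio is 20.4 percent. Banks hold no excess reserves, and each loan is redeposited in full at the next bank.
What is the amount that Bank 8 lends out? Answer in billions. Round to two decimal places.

Each bank lends a fraction (1 − rr) = 0.7960 of the deposit it receives, so Bank 8 receives 59·0.7960^7 and lends 59·0.7960^8 ≈ 9.5095 billion.

₩9.51 billion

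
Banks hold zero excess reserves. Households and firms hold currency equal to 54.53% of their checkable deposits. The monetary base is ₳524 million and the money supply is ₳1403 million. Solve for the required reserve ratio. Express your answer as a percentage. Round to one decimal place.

Using m = M/MB = 1403/524 ≈ 2.677481. Since m = (1 + c)/(c + rr + e), the denominator satisfies c + rr + e = (1 + c)/m = (1 + 0.5453) / 2.677481 ≈ 0.577147.
With c = 0.5453 and e = 0, the required reserve ratio is 0.577147 − 0.5453 − 0 = 0.031847.

3.2%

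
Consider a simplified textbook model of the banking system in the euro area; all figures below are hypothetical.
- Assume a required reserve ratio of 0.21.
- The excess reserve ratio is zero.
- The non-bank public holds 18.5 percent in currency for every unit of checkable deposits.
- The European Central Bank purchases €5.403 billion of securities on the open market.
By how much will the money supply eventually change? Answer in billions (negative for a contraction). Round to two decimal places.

The money multiplier is m = (1 + c) / (rr + c) = (1 + 0.185) / (0.21 + 0.185) = 3.
The purchase adds 5.403 billion of base, so ΔM = m × ΔMB = 3 × (+5.403) = 16.209 billion.

€16.21 billion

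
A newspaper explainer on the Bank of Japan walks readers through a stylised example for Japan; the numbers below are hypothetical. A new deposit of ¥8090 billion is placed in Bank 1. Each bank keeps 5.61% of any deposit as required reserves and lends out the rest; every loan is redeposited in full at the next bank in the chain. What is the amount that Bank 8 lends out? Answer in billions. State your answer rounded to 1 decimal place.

Each bank lends a fraction (1 − rr) = 0.9439 of the deposit it receives, so Bank 8 receives 8090·0.9439^7 and lends 8090·0.9439^8 ≈ 5097.4903 billion.

¥5097.5 billion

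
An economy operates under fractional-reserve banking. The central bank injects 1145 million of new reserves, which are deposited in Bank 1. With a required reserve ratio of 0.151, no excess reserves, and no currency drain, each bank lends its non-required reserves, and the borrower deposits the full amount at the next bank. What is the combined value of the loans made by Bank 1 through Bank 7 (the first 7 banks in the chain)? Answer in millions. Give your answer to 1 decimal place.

4390.9 million

Bank i lends (1 − rr)^i of the original deposit: Bank 1 lends 1145·0.8490 = 972.1050, Bank 2 lends 1145·0.8490² ≈ 825.3171, and so on.
Summing a geometric series: total = 1145·[0.8490·(1 − 0.8490^7) / (1 − 0.8490)] ≈ 4390.9124 million.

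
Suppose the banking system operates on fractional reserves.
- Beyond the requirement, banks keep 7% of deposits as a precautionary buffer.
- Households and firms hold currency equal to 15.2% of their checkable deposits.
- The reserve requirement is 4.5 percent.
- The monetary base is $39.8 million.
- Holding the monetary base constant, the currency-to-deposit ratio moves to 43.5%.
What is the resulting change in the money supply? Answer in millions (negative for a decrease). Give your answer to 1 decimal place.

Initially m₁ = (1 + 0.152) / (0.045 + 0.07 + 0.152) ≈ 4.3146, so M₁ = 4.3146 × 39.8 ≈ 171.7211 million.
After the change m₂ = (1 + 0.435) / (0.045 + 0.07 + 0.435) ≈ 2.6091, so M₂ = 2.6091 × 39.8 ≈ 103.8422 million.
ΔM = M₂ − M₁ = 103.8422 − 171.7211 = -67.8789 million.

-67.9 million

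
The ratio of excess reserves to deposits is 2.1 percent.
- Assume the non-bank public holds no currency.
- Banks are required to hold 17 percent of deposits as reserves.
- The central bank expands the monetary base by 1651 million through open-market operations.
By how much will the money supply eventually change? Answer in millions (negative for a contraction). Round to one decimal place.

The money multiplier is m = 1 / (rr + e) = 1 / (0.17 + 0.021) ≈ 5.235602.
The purchase adds 1651 million of base, so ΔM = m × ΔMB = 5.235602 × (+1651) ≈ 8643.9789 million.

8644.0 million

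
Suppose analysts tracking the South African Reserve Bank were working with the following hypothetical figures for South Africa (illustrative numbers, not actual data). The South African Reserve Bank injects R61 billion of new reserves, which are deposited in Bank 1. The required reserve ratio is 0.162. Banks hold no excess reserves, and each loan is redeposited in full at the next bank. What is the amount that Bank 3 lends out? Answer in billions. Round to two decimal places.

R35.90 billion

Each bank lends a fraction (1 − rr) = 0.8380 of the deposit it receives, so Bank 3 receives 61·0.8380^2 and lends 61·0.8380^3 ≈ 35.8973 billion.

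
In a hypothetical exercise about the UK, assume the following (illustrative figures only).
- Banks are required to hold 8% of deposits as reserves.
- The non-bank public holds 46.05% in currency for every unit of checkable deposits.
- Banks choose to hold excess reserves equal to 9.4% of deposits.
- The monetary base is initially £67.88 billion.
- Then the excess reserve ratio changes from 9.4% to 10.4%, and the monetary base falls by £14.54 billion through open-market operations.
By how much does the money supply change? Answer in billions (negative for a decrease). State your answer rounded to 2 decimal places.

-35.37 billion

Before: m₁ = (1 + 0.4605) / (0.08 + 0.094 + 0.4605) ≈ 2.30181, MB₁ = 67.88, so M₁ = 2.30181 × 67.88 ≈ 156.2469 billion.
After: m₂ = (1 + 0.4605) / (0.08 + 0.104 + 0.4605) ≈ 2.26610, MB₂ = 67.88 − 14.54 = 53.34, so M₂ = 2.26610 × 53.34 ≈ 120.8738 billion.
ΔM = M₂ − M₁ = 120.8738 − 156.2469 = -35.3731 billion.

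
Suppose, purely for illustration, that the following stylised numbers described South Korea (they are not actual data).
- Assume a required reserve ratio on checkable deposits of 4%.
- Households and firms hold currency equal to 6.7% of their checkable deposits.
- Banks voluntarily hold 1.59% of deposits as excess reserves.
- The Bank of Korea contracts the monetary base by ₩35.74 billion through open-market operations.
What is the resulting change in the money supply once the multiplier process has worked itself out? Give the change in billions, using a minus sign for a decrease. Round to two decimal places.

-310.29 billion

The money multiplier is m = (1 + c) / (rr + e + c) = (1 + 0.067) / (0.04 + 0.0159 + 0.067) ≈ 8.68186.
The sale removes 35.74 billion of base, so ΔM = m × ΔMB = 8.68186 × (−35.74) ≈ -310.2897 billion.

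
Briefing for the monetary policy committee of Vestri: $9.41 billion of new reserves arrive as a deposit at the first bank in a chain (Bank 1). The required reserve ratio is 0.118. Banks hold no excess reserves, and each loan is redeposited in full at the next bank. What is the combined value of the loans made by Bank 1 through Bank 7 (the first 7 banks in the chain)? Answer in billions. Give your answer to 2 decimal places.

$41.13 billion

Bank i lends (1 − rr)^i of the original deposit: Bank 1 lends 9.41·0.8820 ≈ 8.2996, Bank 2 lends 9.41·0.8820² ≈ 7.3203, and so on.
Summing a geometric series: total = 9.41·[0.8820·(1 − 0.8820^7) / (1 − 0.8820)] ≈ 41.1308 billion.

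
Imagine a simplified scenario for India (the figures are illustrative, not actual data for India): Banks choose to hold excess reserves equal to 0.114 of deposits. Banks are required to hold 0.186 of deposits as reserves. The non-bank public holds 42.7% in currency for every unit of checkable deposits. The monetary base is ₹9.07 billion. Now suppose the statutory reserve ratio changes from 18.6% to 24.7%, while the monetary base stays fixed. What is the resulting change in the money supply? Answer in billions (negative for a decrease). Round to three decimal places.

Initially m₁ = (1 + 0.427) / (0.186 + 0.114 + 0.427) ≈ 1.96286, so M₁ = 1.96286 × 9.07 ≈ 17.8031 billion.
After the change m₂ = (1 + 0.427) / (0.247 + 0.114 + 0.427) ≈ 1.81091, so M₂ = 1.81091 × 9.07 ≈ 16.425 billion.
ΔM = M₂ − M₁ = 16.425 − 17.8031 = -1.3781 billion.

-1.378 billion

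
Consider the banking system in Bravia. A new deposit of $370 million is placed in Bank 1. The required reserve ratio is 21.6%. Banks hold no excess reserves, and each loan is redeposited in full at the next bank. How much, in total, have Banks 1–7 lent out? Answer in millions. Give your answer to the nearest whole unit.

Bank i lends (1 − rr)^i of the original deposit: Bank 1 lends 370·0.7840 = 290.0800, Bank 2 lends 370·0.7840² ≈ 227.4227, and so on.
Summing a geometric series: total = 370·[0.7840·(1 − 0.7840^7) / (1 − 0.7840)] ≈ 1098.4643 million.

$1098 million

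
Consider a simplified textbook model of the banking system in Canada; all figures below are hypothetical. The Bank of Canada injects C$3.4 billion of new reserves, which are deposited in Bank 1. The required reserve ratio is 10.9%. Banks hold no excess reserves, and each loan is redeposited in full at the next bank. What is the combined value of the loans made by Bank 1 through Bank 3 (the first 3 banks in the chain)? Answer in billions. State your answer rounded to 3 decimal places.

Bank i lends (1 − rr)^i of the original deposit: Bank 1 lends 3.4·0.8910 = 3.0294, Bank 2 lends 3.4·0.8910² ≈ 2.6992, and so on.
Summing a geometric series: total = 3.4·[0.8910·(1 − 0.8910^3) / (1 − 0.8910)] ≈ 8.1336 billion.

C$8.134 billion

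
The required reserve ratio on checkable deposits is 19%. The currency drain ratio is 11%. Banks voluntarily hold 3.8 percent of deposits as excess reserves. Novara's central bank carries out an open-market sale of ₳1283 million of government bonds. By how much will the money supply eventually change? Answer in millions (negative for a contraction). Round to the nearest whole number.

-4213 million

The money multiplier is m = (1 + c) / (rr + e + c) = (1 + 0.11) / (0.19 + 0.038 + 0.11) ≈ 3.28402.
The sale removes 1283 million of base, so ΔM = m × ΔMB = 3.28402 × (−1283) ≈ -4213.3977 million.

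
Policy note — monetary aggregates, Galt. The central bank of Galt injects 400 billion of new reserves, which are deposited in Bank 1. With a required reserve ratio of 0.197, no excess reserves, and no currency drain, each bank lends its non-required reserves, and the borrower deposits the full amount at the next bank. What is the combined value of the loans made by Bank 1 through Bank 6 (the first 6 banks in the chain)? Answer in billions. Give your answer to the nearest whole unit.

1193 billion

Bank i lends (1 − rr)^i of the original deposit: Bank 1 lends 400·0.8030 = 321.2000, Bank 2 lends 400·0.8030² = 257.9236, and so on.
Summing a geometric series: total = 400·[0.8030·(1 − 0.8030^6) / (1 − 0.8030)] ≈ 1193.3349 billion.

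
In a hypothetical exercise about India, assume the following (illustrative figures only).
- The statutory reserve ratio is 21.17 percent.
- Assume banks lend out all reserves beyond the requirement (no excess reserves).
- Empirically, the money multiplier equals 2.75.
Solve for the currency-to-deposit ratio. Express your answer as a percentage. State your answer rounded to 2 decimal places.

23.88%

Using m = 2.75. From m = (1 + c)/(c + rr + e), rearranging gives 1 + c = m·(c + rr + e), so c·(1 − m) = m·(rr + e) − 1.
Hence c = [m·(rr + e) − 1]/(1 − m) = [2.75 × (0.2117 + 0) − 1] / (1 − 2.75) ≈ 0.238757.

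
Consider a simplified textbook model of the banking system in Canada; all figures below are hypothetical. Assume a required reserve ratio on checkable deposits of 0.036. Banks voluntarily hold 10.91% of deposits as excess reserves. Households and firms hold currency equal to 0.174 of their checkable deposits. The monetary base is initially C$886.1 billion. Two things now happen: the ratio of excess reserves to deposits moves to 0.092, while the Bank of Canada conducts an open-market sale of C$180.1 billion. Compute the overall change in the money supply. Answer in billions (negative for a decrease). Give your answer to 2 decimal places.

-515.53 billion

Before: m₁ = (1 + 0.174) / (0.036 + 0.1091 + 0.174) ≈ 3.679097, MB₁ = 886.1, so M₁ = 3.679097 × 886.1 ≈ 3260.0479 billion.
After: m₂ = (1 + 0.174) / (0.036 + 0.092 + 0.174) ≈ 3.887417, MB₂ = 886.1 − 180.1 = 706, so M₂ = 3.887417 × 706 ≈ 2744.5164 billion.
ΔM = M₂ − M₁ = 2744.5164 − 3260.0479 = -515.5315 billion.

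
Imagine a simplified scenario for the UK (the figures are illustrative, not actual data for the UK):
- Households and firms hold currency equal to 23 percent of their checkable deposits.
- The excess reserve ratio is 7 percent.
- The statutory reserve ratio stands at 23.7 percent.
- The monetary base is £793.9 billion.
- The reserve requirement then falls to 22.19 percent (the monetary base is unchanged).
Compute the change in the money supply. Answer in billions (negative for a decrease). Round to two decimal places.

£52.61 billion

Initially m₁ = (1 + 0.23) / (0.237 + 0.07 + 0.23) ≈ 2.290503, so M₁ = 2.290503 × 793.9 ≈ 1818.4303 billion.
After the change m₂ = (1 + 0.23) / (0.2219 + 0.07 + 0.23) ≈ 2.356773, so M₂ = 2.356773 × 793.9 ≈ 1871.0421 billion.
ΔM = M₂ − M₁ = 1871.0421 − 1818.4303 = 52.6118 billion.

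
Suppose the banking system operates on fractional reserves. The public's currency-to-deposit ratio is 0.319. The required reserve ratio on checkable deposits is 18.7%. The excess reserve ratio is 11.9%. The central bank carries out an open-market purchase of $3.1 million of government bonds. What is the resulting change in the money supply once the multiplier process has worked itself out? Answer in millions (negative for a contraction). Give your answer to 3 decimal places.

$6.542 million

The money multiplier is m = (1 + c) / (rr + e + c) = (1 + 0.319) / (0.187 + 0.119 + 0.319) = 2.11040.
The purchase adds 3.1 million of base, so ΔM = m × ΔMB = 2.11040 × (+3.1) ≈ 6.5422 million.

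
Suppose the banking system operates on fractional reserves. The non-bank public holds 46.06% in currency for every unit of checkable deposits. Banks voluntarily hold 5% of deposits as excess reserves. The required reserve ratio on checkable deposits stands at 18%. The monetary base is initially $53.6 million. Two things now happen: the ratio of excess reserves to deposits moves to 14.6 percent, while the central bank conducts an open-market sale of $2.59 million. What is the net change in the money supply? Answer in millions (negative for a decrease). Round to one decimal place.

Before: m₁ = (1 + 0.4606) / (0.18 + 0.05 + 0.4606) ≈ 2.1150, MB₁ = 53.6, so M₁ = 2.1150 × 53.6 = 113.364 million.
After: m₂ = (1 + 0.4606) / (0.18 + 0.146 + 0.4606) ≈ 1.8569, MB₂ = 53.6 − 2.59 = 51.01, so M₂ = 1.8569 × 51.01 ≈ 94.7205 million.
ΔM = M₂ − M₁ = 94.7205 − 113.364 = -18.6435 million.

-18.6 million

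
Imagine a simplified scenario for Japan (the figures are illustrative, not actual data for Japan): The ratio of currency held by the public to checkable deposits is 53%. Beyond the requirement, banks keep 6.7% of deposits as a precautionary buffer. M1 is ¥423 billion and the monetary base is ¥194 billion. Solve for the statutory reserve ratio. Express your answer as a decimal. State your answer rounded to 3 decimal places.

Using m = M/MB = 423/194 ≈ 2.180412. Since m = (1 + c)/(c + rr + e), the denominator satisfies c + rr + e = (1 + c)/m = (1 + 0.53) / 2.180412 ≈ 0.701702.
With c = 0.53 and e = 0.067, the statutory reserve ratio is 0.701702 − 0.53 − 0.067 = 0.104702.

0.105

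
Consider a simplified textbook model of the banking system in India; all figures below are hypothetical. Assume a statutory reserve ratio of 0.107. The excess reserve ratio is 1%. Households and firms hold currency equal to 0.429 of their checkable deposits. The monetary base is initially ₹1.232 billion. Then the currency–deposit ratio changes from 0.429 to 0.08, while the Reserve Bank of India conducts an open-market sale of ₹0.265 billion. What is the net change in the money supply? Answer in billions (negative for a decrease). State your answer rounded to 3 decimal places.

₹2.077 billion

Before: m₁ = (1 + 0.429) / (0.107 + 0.01 + 0.429) ≈ 2.61722, MB₁ = 1.232, so M₁ = 2.61722 × 1.232 ≈ 3.2244 billion.
After: m₂ = (1 + 0.08) / (0.107 + 0.01 + 0.08) ≈ 5.48223, MB₂ = 1.232 − 0.265 = 0.967, so M₂ = 5.48223 × 0.967 ≈ 5.3013 billion.
ΔM = M₂ − M₁ = 5.3013 − 3.2244 = 2.0769 billion.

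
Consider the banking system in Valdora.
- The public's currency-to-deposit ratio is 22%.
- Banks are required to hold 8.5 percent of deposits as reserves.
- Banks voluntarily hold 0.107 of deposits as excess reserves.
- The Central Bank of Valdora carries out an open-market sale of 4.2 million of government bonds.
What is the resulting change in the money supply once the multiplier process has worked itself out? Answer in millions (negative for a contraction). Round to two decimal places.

The money multiplier is m = (1 + c) / (rr + e + c) = (1 + 0.22) / (0.085 + 0.107 + 0.22) ≈ 2.9612.
The sale removes 4.2 million of base, so ΔM = m × ΔMB = 2.9612 × (−4.2) ≈ -12.437 million.

-12.44 million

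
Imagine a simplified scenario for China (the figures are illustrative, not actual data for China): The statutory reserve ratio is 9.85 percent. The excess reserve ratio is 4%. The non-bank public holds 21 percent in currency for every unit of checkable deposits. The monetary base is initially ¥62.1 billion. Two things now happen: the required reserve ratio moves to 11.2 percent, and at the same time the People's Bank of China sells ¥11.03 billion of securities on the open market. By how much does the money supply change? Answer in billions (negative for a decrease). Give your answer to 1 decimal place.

Before: m₁ = (1 + 0.21) / (0.0985 + 0.04 + 0.21) ≈ 3.4720, MB₁ = 62.1, so M₁ = 3.4720 × 62.1 = 215.6112 billion.
After: m₂ = (1 + 0.21) / (0.112 + 0.04 + 0.21) ≈ 3.3425, MB₂ = 62.1 − 11.03 = 51.07, so M₂ = 3.3425 × 51.07 ≈ 170.7015 billion.
ΔM = M₂ − M₁ = 170.7015 − 215.6112 = -44.9097 billion.

-44.9 billion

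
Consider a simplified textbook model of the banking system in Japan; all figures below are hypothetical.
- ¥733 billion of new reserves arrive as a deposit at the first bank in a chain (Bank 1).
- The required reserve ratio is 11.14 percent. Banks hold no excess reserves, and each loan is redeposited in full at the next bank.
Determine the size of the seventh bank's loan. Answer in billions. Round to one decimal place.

¥320.7 billion

Each bank lends a fraction (1 − rr) = 0.8886 of the deposit it receives, so Bank 7 receives 733·0.8886^6 and lends 733·0.8886^7 ≈ 320.6625 billion.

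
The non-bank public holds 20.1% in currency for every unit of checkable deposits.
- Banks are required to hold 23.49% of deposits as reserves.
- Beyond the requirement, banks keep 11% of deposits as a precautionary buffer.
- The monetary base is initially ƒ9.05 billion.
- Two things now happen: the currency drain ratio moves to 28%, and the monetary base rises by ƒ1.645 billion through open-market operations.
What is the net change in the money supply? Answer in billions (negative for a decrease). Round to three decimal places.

Before: m₁ = (1 + 0.201) / (0.2349 + 0.11 + 0.201) ≈ 2.200037, MB₁ = 9.05, so M₁ = 2.200037 × 9.05 ≈ 19.9103 billion.
After: m₂ = (1 + 0.28) / (0.2349 + 0.11 + 0.28) ≈ 2.048328, MB₂ = 9.05 + 1.645 = 10.695, so M₂ = 2.048328 × 10.695 ≈ 21.9069 billion.
ΔM = M₂ − M₁ = 21.9069 − 19.9103 = 1.9966 billion.

ƒ1.997 billion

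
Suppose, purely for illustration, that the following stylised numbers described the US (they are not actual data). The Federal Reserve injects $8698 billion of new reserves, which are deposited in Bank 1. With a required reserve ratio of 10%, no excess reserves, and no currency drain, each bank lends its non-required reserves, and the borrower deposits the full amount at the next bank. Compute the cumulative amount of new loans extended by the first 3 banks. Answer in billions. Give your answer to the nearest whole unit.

$21214 billion

Bank i lends (1 − rr)^i of the original deposit: Bank 1 lends 8698·0.9000 = 7828.2000, Bank 2 lends 8698·0.9000² = 7045.3800, and so on.
Summing a geometric series: total = 8698·[0.9000·(1 − 0.9000^3) / (1 − 0.9000)] = 21214.4220 billion.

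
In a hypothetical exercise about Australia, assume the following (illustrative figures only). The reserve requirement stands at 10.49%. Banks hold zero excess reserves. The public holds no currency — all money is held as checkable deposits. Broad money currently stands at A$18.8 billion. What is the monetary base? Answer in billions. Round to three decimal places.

A$1.972 billion

With no currency drain and no excess reserves, the money multiplier is m = 1/rr = 1/0.1049 ≈ 9.532888.
The monetary base is MB = M / m = 18.8 / 9.532888 ≈ 1.9721 billion.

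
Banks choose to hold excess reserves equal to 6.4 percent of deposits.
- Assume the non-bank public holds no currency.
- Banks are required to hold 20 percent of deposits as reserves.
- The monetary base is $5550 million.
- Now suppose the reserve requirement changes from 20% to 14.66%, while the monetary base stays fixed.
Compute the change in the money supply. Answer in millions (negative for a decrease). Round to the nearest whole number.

$5331 million

Initially m₁ = 1 / (0.2 + 0.064) ≈ 3.78788, so M₁ = 3.78788 × 5550 = 21022.734 million.
After the change m₂ = 1 / (0.1466 + 0.064) ≈ 4.74834, so M₂ = 4.74834 × 5550 = 26353.287 million.
ΔM = M₂ − M₁ = 26353.287 − 21022.734 = 5330.553 million.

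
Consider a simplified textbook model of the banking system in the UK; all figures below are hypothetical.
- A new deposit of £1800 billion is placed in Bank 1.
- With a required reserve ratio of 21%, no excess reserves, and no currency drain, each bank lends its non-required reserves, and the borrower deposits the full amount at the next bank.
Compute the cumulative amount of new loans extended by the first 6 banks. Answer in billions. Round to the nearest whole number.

£5125 billion

Bank i lends (1 − rr)^i of the original deposit: Bank 1 lends 1800·0.7900 = 1422.0000, Bank 2 lends 1800·0.7900² = 1123.3800, and so on.
Summing a geometric series: total = 1800·[0.7900·(1 − 0.7900^6) / (1 − 0.7900)] ≈ 5125.3792 billion.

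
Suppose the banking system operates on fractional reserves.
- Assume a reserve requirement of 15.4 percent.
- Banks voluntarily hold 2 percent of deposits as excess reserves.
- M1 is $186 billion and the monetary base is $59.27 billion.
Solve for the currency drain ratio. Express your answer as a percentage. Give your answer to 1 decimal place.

Using m = M/MB = 186/59.27 ≈ 3.138181. From m = (1 + c)/(c + rr + e), rearranging gives 1 + c = m·(c + rr + e), so c·(1 − m) = m·(rr + e) − 1.
Hence c = [m·(rr + e) − 1]/(1 − m) = [3.138181 × (0.154 + 0.02) − 1] / (1 − 3.138181) ≈ 0.212310.

21.2%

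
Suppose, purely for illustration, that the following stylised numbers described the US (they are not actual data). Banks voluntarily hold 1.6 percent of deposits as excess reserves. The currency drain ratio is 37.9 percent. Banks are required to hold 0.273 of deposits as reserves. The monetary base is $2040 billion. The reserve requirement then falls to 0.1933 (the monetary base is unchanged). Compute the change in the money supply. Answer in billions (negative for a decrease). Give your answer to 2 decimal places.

Initially m₁ = (1 + 0.379) / (0.273 + 0.016 + 0.379) ≈ 2.0643713, so M₁ = 2.0643713 × 2040 ≈ 4211.3175 billion.
After the change m₂ = (1 + 0.379) / (0.1933 + 0.016 + 0.379) ≈ 2.3440422, so M₂ = 2.3440422 × 2040 ≈ 4781.8461 billion.
ΔM = M₂ − M₁ = 4781.8461 − 4211.3175 = 570.5286 billion.

$570.53 billion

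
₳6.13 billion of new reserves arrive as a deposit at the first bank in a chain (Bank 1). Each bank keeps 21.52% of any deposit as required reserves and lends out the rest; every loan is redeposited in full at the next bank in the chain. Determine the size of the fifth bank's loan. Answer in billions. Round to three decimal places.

₳1.825 billion

Each bank lends a fraction (1 − rr) = 0.7848 of the deposit it receives, so Bank 5 receives 6.13·0.7848^4 and lends 6.13·0.7848^5 ≈ 1.8250 billion.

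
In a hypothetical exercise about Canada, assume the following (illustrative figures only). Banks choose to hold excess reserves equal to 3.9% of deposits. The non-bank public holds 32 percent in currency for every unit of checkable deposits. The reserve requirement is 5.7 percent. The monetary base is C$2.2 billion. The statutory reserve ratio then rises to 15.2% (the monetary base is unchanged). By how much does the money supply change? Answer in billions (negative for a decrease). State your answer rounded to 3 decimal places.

-1.298 billion

Initially m₁ = (1 + 0.32) / (0.057 + 0.039 + 0.32) ≈ 3.17308, so M₁ = 3.17308 × 2.2 ≈ 6.9808 billion.
After the change m₂ = (1 + 0.32) / (0.152 + 0.039 + 0.32) ≈ 2.58317, so M₂ = 2.58317 × 2.2 ≈ 5.683 billion.
ΔM = M₂ − M₁ = 5.683 − 6.9808 = -1.2978 billion.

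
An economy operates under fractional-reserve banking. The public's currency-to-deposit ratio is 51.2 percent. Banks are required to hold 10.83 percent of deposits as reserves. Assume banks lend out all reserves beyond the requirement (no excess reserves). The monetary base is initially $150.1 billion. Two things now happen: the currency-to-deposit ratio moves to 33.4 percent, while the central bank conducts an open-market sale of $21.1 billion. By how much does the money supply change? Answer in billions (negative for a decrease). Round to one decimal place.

$23.2 billion

Before: m₁ = (1 + 0.512) / (0.1083 + 0.512) ≈ 2.43753, MB₁ = 150.1, so M₁ = 2.43753 × 150.1 ≈ 365.8733 billion.
After: m₂ = (1 + 0.334) / (0.1083 + 0.334) ≈ 3.01605, MB₂ = 150.1 − 21.1 = 129, so M₂ = 3.01605 × 129 ≈ 389.0704 billion.
ΔM = M₂ − M₁ = 389.0704 − 365.8733 = 23.1971 billion.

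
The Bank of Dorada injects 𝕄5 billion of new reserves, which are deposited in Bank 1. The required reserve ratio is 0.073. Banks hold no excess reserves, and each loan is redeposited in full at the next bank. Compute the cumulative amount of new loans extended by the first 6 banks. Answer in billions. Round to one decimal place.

Bank i lends (1 − rr)^i of the original deposit: Bank 1 lends 5·0.9270 = 4.6350, Bank 2 lends 5·0.9270² ≈ 4.2966, and so on.
Summing a geometric series: total = 5·[0.9270·(1 − 0.9270^6) / (1 − 0.9270)] ≈ 23.2024 billion.

𝕄23.2 billion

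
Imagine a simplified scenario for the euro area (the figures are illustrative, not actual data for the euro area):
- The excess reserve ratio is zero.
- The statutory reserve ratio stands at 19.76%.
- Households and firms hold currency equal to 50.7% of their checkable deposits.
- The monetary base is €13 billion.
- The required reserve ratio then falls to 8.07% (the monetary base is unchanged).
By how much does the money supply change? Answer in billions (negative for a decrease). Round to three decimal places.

Initially m₁ = (1 + 0.507) / (0.1976 + 0.507) ≈ 2.138802, so M₁ = 2.138802 × 13 ≈ 27.8044 billion.
After the change m₂ = (1 + 0.507) / (0.0807 + 0.507) ≈ 2.564233, so M₂ = 2.564233 × 13 ≈ 33.335 billion.
ΔM = M₂ − M₁ = 33.335 − 27.8044 = 5.5306 billion.

€5.531 billion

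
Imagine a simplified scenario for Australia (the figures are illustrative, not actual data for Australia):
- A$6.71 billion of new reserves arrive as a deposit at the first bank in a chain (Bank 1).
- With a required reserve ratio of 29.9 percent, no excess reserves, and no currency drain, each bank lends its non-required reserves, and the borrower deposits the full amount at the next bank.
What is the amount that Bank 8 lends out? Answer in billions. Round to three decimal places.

Each bank lends a fraction (1 − rr) = 0.7010 of the deposit it receives, so Bank 8 receives 6.71·0.7010^7 and lends 6.71·0.7010^8 ≈ 0.3913 billion.

A$0.391 billion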